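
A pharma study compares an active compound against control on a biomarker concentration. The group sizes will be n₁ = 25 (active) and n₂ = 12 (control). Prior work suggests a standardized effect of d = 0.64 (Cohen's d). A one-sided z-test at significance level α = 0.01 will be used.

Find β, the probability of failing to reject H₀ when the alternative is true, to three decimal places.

Noncentrality parameter: δ = d / √(1/n₁ + 1/n₂) = 0.64 / √(1/25 + 1/12) = 1.8224
Critical value for a one-sided test at α = 0.01: z_α = 2.326.
Power = Φ(δ − 2.326) = Φ(-0.504) = 0.3071.
Type II error: β = 1 − power = 1 − 0.3071 = 0.6929.

β ≈ 0.693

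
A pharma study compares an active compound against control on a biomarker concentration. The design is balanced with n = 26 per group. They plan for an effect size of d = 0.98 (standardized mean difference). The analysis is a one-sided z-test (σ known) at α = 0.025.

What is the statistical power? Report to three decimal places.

Power ≈ 0.942

Noncentrality parameter: δ = d·√(n/2) = 0.98 × √(26/2) = 3.5334
Critical value for a one-sided test at α = 0.025: z_α = 1.960.
Power = Φ(δ − 1.960) = Φ(1.573) = 0.9422.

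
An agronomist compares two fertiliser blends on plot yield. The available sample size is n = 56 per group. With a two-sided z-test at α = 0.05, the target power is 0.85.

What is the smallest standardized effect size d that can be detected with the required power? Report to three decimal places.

Required noncentrality: δ = z_{0.025} + z_{0.15} = 1.960 + 1.036 = 2.996.
(The second rejection-region term Φ(−δ − z_{α/2}) is negligible and dropped.)
δ = d·√(n/2) ⇒ d = δ/√(n/2) = 2.996/√(56/2) = 0.5663.

d ≈ 0.566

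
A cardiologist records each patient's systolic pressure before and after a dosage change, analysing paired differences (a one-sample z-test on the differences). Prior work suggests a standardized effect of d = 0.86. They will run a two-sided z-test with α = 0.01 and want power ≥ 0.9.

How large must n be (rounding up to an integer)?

n = 21

For power 0.9 need Φ(δ − z_{0.005}) = 0.9, so δ = z_{0.005} + z_{0.10} = 2.576 + 1.282 = 3.857.
(The Φ(−δ − z_{α/2}) term is vanishingly small for δ > 0 and is dropped in the standard sample-size formula.)
δ = d·√n ⇒ n = (δ/d)² = (3.857 / 0.86)² = 20.12.
Rounding up, n = 21.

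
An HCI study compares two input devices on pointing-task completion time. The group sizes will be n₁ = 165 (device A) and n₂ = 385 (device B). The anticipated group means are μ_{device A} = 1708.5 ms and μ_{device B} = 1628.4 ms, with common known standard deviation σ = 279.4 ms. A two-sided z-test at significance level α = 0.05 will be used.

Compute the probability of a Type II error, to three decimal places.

β ≈ 0.131

Standardized effect: d = |μ_{device A} − μ_{device B}| / σ = |1708.5 − 1628.4| / 279.4 = 0.2867
Noncentrality parameter: δ = d / √(1/n₁ + 1/n₂) = 0.2867 / √(1/165 + 1/385) = 3.0810
Critical value for a two-sided test at α = 0.05: z_{α/2} = 1.960.
Power = Φ(δ − 1.960) + Φ(−δ − 1.960) = Φ(1.121) + Φ(-5.041) = 0.8689 + 0.0000 = 0.8689.
Type II error: β = 1 − power = 1 − 0.8689 = 0.1311.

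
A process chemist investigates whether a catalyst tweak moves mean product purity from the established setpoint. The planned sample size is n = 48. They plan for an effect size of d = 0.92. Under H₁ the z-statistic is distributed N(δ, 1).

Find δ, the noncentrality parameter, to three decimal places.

The noncentrality parameter scales effect size by the design's sample-size factor: δ = d·√n = 0.92 × √48 = 6.3739

δ ≈ 6.374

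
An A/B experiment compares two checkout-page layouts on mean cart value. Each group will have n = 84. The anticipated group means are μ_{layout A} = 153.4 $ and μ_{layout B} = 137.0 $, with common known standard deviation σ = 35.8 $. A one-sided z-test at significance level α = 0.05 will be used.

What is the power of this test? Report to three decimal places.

Standardized effect: d = |μ_{layout A} − μ_{layout B}| / σ = |153.4 − 137.0| / 35.8 = 0.4581
Noncentrality parameter: δ = d·√(n/2) = 0.4581 × √(84/2) = 2.9688
One-sided α = 0.05 → critical value z_{0.05} = 1.645.
Power = Φ(δ − 1.645) = Φ(1.324) = 0.9072.

Power ≈ 0.907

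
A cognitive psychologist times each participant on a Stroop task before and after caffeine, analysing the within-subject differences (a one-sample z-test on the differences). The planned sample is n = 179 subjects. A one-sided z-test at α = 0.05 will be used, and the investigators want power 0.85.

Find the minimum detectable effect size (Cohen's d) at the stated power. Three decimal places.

Required noncentrality: δ = z_{0.05} + z_{0.15} = 1.645 + 1.036 = 2.681.
δ = d·√n ⇒ d = δ/√n = 2.681/√179 = 0.2004.

d ≈ 0.200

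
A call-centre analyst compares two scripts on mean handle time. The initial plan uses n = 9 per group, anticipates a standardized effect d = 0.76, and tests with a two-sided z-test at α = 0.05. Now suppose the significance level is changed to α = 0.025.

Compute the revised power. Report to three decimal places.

Power ≈ 0.265

δ = d·√(n/2) = 0.76 × √(9/2) = 1.6122 (unchanged). New critical value: z_{0.0125} = 2.241.
Revised power = Φ(δ − 2.241) + Φ(−δ − 2.241) = Φ(-0.629) + Φ(-3.854) = 0.2646 + 0.0001 = 0.2647.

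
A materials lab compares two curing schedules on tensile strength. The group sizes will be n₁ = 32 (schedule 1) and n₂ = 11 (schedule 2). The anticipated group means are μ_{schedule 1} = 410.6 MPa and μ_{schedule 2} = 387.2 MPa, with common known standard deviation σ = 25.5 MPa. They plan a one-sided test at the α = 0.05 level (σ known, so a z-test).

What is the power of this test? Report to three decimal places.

Standardized effect: d = |μ_{schedule 1} − μ_{schedule 2}| / σ = |410.6 − 387.2| / 25.5 = 0.9176
Noncentrality parameter: δ = d / √(1/n₁ + 1/n₂) = 0.9176 / √(1/32 + 1/11) = 2.6255
Critical value for a one-sided test at α = 0.05: z_α = 1.645.
Power = P(Z > 1.645 − δ) = Φ(0.981) = 0.8366.

Power ≈ 0.837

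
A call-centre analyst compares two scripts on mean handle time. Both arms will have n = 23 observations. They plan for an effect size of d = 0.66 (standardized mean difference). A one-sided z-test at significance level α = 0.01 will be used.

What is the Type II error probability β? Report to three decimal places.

Noncentrality parameter: δ = d·√(n/2) = 0.66 × √(23/2) = 2.2382
Critical value for a one-sided test at α = 0.01: z_α = 2.326.
Power = Φ(δ − 2.326) = Φ(-0.088) = 0.4649.
Type II error: β = 1 − power = 1 − 0.4649 = 0.5351.

β ≈ 0.535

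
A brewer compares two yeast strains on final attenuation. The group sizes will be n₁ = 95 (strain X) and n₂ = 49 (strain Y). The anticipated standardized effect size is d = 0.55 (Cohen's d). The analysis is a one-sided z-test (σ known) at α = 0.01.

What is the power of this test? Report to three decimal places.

Power ≈ 0.788

Noncentrality parameter: δ = d / √(1/n₁ + 1/n₂) = 0.55 / √(1/95 + 1/49) = 3.1271
Critical value for a one-sided test at α = 0.01: z_α = 2.326.
Power = P(Z > 2.326 − δ) = Φ(0.801) = 0.7884.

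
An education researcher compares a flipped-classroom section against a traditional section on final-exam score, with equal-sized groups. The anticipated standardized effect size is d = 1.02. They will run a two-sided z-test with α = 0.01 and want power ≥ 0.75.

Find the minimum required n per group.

n = 21 per group

For power 0.75 need Φ(δ − z_{0.005}) = 0.75, so δ = z_{0.005} + z_{0.25} = 2.576 + 0.674 = 3.250.
(Ignoring the negligible lower-tail rejection probability gives the usual closed-form inversion.)
δ = d·√(n/2) ⇒ n = 2(δ/d)² = 2 × (3.250 / 1.02)² = 20.31.
Rounding up, n = 21 per group.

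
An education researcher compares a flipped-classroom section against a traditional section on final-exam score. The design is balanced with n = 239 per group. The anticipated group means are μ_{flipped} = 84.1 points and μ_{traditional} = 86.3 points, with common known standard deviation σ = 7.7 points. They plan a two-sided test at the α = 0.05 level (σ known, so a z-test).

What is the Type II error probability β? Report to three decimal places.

Standardized effect: d = |μ_{flipped} − μ_{traditional}| / σ = |84.1 − 86.3| / 7.7 = 0.2857
Noncentrality parameter: δ = d·√(n/2) = 0.2857 × √(239/2) = 3.1233
Two-sided α = 0.05 → critical value z_{0.025} = 1.960.
Power = Φ(δ − 1.960) + Φ(−δ − 1.960) = Φ(1.163) + Φ(-5.083) = 0.8777 + 0.0000 = 0.8777.
Type II error: β = 1 − power = 1 − 0.8777 = 0.1223.

β ≈ 0.122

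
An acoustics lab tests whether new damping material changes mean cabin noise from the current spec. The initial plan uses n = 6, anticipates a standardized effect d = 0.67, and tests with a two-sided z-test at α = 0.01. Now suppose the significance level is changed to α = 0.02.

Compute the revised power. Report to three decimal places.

δ = d·√n = 0.67 × √6 = 1.6412 (unchanged). New critical value: z_{0.01} = 2.326.
Revised power = Φ(δ − 2.326) + Φ(−δ − 2.326) = Φ(-0.685) + Φ(-3.968) = 0.2466 + 0.0000 = 0.2466.

Power ≈ 0.247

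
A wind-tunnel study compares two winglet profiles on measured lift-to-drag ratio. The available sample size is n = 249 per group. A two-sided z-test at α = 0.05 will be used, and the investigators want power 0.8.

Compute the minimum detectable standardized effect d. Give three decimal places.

d ≈ 0.251

Required noncentrality: δ = z_{0.025} + z_{0.20} = 1.960 + 0.842 = 2.802.
(Lower-tail contribution to power is negligible for δ > 0.)
δ = d·√(n/2) ⇒ d = δ/√(n/2) = 2.802/√(249/2) = 0.2511.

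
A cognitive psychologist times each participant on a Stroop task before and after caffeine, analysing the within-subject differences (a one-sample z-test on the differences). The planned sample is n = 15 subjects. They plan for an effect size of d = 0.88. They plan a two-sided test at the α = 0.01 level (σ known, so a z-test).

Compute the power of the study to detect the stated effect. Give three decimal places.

Power ≈ 0.797

Noncentrality parameter: δ = d·√n = 0.88 × √15 = 3.4082
Critical value for a two-sided test at α = 0.01: z_{α/2} = 2.576.
Power = Φ(δ − 2.576) + Φ(−δ − 2.576) = Φ(0.832) + Φ(-5.984) = 0.7974 + 0.0000 = 0.7974.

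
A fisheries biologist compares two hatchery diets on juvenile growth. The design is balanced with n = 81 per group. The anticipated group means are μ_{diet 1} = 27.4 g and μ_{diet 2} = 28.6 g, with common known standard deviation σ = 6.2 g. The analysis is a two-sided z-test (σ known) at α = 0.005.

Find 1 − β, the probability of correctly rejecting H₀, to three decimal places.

Power ≈ 0.058

Standardized effect: d = |μ_{diet 1} − μ_{diet 2}| / σ = |27.4 − 28.6| / 6.2 = 0.1935
Noncentrality parameter: δ = d·√(n/2) = 0.1935 × √(81/2) = 1.2317
Critical value for a two-sided test at α = 0.005: z_{α/2} = 2.807.
Power = Φ(δ − 2.807) + Φ(−δ − 2.807) = Φ(-1.575) + Φ(-4.039) = 0.0576 + 0.0000 = 0.0576.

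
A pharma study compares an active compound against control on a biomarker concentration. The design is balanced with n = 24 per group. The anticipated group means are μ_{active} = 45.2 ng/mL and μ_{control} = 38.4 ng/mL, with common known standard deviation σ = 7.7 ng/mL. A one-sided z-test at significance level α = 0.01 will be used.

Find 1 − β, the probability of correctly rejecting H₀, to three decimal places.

Power ≈ 0.768

Standardized effect: d = |μ_{active} − μ_{control}| / σ = |45.2 − 38.4| / 7.7 = 0.8831
Noncentrality parameter: δ = d·√(n/2) = 0.8831 × √(24/2) = 3.0592
Critical value for a one-sided test at α = 0.01: z_α = 2.326.
Power = Φ(δ − 2.326) = Φ(0.733) = 0.7682.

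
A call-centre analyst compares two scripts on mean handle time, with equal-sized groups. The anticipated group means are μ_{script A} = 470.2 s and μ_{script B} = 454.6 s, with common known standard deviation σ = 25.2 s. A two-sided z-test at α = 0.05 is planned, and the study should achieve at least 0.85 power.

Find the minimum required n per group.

Standardized effect: d = |μ_{script A} − μ_{script B}| / σ = |470.2 − 454.6| / 25.2 = 0.6190
Set Φ(δ − 1.960) = 0.85; then δ − 1.960 = Φ⁻¹(0.85) = 1.036, giving δ = 2.996.
(The Φ(−δ − z_{α/2}) term is vanishingly small for δ > 0 and is dropped in the standard sample-size formula.)
δ = d·√(n/2) ⇒ n = 2(δ/d)² = 2 × (2.996 / 0.6190)² = 46.86.
Round up to the next whole unit.

n = 47 per group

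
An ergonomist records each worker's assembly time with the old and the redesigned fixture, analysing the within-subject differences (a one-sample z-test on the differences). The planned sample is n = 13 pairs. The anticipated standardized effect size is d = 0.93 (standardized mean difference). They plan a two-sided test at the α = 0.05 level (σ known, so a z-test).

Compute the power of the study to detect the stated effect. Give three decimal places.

Power ≈ 0.918

Noncentrality parameter: δ = d·√n = 0.93 × √13 = 3.3532
Critical value for a two-sided test at α = 0.05: z_{α/2} = 1.960.
Power = Φ(δ − 1.960) + Φ(−δ − 1.960) = Φ(1.393) + Φ(-5.313) = 0.9182 + 0.0000 = 0.9182.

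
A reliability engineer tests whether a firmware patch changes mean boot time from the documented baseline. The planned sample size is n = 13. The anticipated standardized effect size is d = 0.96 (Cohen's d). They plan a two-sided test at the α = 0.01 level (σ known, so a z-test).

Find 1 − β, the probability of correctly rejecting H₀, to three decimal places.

Noncentrality parameter: δ = d·√n = 0.96 × √13 = 3.4613
Critical value for a two-sided test at α = 0.01: z_{α/2} = 2.576.
Power = Φ(δ − 2.576) + Φ(−δ − 2.576) = Φ(0.885) + Φ(-6.037) = 0.8121 + 0.0000 = 0.8121.

Power ≈ 0.812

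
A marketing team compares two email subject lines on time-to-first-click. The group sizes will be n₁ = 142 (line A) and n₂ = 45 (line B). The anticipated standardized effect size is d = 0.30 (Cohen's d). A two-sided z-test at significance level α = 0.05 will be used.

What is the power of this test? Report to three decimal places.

Noncentrality parameter: δ = d / √(1/n₁ + 1/n₂) = 0.30 / √(1/142 + 1/45) = 1.7537
Critical value for a two-sided test at α = 0.05: z_{α/2} = 1.960.
Power = Φ(δ − 1.960) + Φ(−δ − 1.960) = Φ(-0.206) + Φ(-3.714) = 0.4183 + 0.0001 = 0.4184.

Power ≈ 0.418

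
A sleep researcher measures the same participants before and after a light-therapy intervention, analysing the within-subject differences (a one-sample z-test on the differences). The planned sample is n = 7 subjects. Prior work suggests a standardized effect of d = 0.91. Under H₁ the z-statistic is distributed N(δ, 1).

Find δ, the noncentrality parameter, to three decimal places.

δ ≈ 2.408

The noncentrality parameter scales effect size by the design's sample-size factor: δ = d·√n = 0.91 × √7 = 2.4076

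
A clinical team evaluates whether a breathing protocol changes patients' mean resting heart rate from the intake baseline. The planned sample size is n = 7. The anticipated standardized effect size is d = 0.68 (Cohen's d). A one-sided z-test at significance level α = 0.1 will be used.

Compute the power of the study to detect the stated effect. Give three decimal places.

Noncentrality parameter: δ = d·√n = 0.68 × √7 = 1.7991
Critical value for a one-sided test at α = 0.1: z_α = 1.282.
Power = P(Z > 1.282 − δ) = Φ(0.518) = 0.6976.

Power ≈ 0.698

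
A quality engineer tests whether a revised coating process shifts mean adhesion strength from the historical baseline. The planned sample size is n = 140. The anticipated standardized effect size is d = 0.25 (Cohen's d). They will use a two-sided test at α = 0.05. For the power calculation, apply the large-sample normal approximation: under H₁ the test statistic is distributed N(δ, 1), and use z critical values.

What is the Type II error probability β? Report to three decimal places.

Noncentrality parameter: δ = d·√n = 0.25 × √140 = 2.9580
Two-sided α = 0.05 → critical value z_{0.025} = 1.960.
Power = Φ(δ − 1.960) + Φ(−δ − 1.960) = Φ(0.998) + Φ(-4.918) = 0.8409 + 0.0000 = 0.8409.
Type II error: β = 1 − power = 1 − 0.8409 = 0.1591.

β ≈ 0.159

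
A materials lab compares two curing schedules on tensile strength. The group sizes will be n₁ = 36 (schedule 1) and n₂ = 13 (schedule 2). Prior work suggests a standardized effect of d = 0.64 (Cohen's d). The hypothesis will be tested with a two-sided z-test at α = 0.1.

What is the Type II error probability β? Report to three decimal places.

β ≈ 0.369

Noncentrality parameter: δ = d / √(1/n₁ + 1/n₂) = 0.64 / √(1/36 + 1/13) = 1.9779
Two-sided α = 0.1 → critical value z_{0.05} = 1.645.
Power = Φ(δ − 1.645) + Φ(−δ − 1.645) = Φ(0.333) + Φ(-3.623) = 0.6305 + 0.0001 = 0.6306.
Type II error: β = 1 − power = 1 − 0.6306 = 0.3694.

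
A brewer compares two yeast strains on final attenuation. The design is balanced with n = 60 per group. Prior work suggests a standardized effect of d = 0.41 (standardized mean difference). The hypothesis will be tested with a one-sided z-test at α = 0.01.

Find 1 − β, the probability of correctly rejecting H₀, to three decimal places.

Noncentrality parameter: λ = d·√(n/2) = 0.41 × √(60/2) = 2.2457
One-sided α = 0.01 → critical value z_{0.01} = 2.326.
Power = Φ(λ − 2.326) = Φ(-0.081) = 0.4678.

Power ≈ 0.468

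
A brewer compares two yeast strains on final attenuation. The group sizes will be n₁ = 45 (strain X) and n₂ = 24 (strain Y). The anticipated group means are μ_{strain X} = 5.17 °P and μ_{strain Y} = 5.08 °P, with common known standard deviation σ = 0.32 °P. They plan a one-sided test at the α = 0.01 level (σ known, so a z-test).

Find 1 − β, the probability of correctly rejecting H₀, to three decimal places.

Power ≈ 0.112

Standardized effect: d = |μ_{strain X} − μ_{strain Y}| / σ = |5.17 − 5.08| / 0.32 = 0.2812
Noncentrality parameter: δ = d / √(1/n₁ + 1/n₂) = 0.2812 / √(1/45 + 1/24) = 1.1127
One-sided α = 0.01 → critical value z_{0.01} = 2.326.
Power = Φ(δ − 2.326) = Φ(-1.214) = 0.1124.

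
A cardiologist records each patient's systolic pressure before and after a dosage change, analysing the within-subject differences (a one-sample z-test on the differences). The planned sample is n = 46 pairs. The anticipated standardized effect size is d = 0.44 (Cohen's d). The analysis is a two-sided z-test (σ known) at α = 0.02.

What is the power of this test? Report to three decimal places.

Noncentrality parameter: δ = d·√n = 0.44 × √46 = 2.9842
Critical value for a two-sided test at α = 0.02: z_{α/2} = 2.326.
Power = Φ(δ − 2.326) + Φ(−δ − 2.326) = Φ(0.658) + Φ(-5.311) = 0.7447 + 0.0000 = 0.7447.

Power ≈ 0.745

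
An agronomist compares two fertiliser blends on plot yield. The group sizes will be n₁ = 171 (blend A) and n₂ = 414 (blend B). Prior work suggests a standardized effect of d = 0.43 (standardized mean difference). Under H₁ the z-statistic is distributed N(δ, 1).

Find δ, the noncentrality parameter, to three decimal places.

δ ≈ 4.730

The noncentrality parameter scales effect size by the design's sample-size factor: δ = d / √(1/n₁ + 1/n₂) = 0.43 / √(1/171 + 1/414) = 4.7303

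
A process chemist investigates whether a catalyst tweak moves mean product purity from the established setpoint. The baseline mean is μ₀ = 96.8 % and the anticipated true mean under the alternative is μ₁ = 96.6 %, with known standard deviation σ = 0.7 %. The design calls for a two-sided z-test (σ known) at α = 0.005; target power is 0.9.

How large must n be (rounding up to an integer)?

Standardized effect: d = |μ₁ − μ₀| / σ = |96.6 − 96.8| / 0.7 = 0.2857
Set Φ(δ − 2.807) = 0.9; then δ − 2.807 = Φ⁻¹(0.9) = 1.282, giving δ = 4.089.
(For δ > 0 the lower-tail rejection region contributes negligibly to power, so the one-term inversion is standard.)
δ = d·√n ⇒ n = (δ/d)² = (4.089 / 0.2857)² = 204.78.
Round up to the next whole unit.

n = 205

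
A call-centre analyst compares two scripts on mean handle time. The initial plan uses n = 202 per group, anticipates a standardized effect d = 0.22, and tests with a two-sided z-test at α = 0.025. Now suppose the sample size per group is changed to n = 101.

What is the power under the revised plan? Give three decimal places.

Power ≈ 0.249

With n = 101 per group: δ = d·√(n/2) = 0.22 × √(101/2) = 1.5634. Critical value z_{0.0125} = 2.241.
Revised power = Φ(δ − 2.241) + Φ(−δ − 2.241) = Φ(-0.678) + Φ(-3.805) = 0.2489 + 0.0001 = 0.2490.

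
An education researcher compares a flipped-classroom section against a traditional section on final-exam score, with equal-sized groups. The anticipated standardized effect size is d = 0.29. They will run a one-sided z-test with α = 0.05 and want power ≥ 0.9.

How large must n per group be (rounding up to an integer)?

Set Φ(δ − 1.645) = 0.9; then δ − 1.645 = Φ⁻¹(0.9) = 1.282, giving δ = 2.926.
δ = d·√(n/2) ⇒ n = 2(δ/d)² = 2 × (2.926 / 0.29)² = 203.66.
Rounding up, n = 204 per group.

n = 204 per group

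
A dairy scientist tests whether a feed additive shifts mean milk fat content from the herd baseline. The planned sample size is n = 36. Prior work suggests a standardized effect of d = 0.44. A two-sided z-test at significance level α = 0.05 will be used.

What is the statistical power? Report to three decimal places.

Power ≈ 0.752

Noncentrality parameter: δ = d·√n = 0.44 × √36 = 2.6400
Critical value for a two-sided test at α = 0.05: z_{α/2} = 1.960.
Power = Φ(δ − 1.960) + Φ(−δ − 1.960) = Φ(0.680) + Φ(-4.600) = 0.7518 + 0.0000 = 0.7518.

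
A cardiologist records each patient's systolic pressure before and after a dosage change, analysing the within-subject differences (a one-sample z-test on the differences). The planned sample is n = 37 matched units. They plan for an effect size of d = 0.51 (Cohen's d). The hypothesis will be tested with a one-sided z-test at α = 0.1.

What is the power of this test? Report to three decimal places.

Noncentrality parameter: δ = d·√n = 0.51 × √37 = 3.1022
One-sided α = 0.1 → critical value z_{0.1} = 1.282.
Power = P(Z > 1.282 − δ) = Φ(1.821) = 0.9657.

Power ≈ 0.966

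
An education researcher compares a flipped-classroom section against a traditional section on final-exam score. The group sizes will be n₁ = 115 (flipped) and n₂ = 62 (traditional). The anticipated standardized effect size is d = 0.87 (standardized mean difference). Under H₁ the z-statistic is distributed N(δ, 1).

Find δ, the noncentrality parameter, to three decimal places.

δ ≈ 5.522

The noncentrality parameter scales effect size by the design's sample-size factor: δ = d / √(1/n₁ + 1/n₂) = 0.87 / √(1/115 + 1/62) = 5.5218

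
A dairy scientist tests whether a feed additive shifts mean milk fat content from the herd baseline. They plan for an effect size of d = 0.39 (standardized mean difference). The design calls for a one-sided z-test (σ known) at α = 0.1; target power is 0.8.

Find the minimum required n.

Set Φ(δ − 1.282) = 0.8; then δ − 1.282 = Φ⁻¹(0.8) = 0.842, giving δ = 2.123.
δ = d·√n ⇒ n = (δ/d)² = (2.123 / 0.39)² = 29.64.
Rounding up, n = 30.

n = 30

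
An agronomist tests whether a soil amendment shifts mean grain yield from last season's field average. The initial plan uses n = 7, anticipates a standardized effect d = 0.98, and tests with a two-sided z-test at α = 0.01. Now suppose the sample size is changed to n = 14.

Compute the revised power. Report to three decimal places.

With n = 14: δ = d·√n = 0.98 × √14 = 3.6668. Critical value z_{0.005} = 2.576.
Revised power = Φ(δ − 2.576) + Φ(−δ − 2.576) = Φ(1.091) + Φ(-6.243) = 0.8624 + 0.0000 = 0.8624.

Power ≈ 0.862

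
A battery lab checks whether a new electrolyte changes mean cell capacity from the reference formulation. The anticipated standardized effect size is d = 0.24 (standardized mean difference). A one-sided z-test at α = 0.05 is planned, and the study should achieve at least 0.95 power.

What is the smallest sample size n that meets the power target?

n = 188

Set Φ(δ − 1.645) = 0.95; then δ − 1.645 = Φ⁻¹(0.95) = 1.645, giving δ = 3.290.
δ = d·√n ⇒ n = (δ/d)² = (3.290 / 0.24)² = 187.88.
Rounding up, n = 188.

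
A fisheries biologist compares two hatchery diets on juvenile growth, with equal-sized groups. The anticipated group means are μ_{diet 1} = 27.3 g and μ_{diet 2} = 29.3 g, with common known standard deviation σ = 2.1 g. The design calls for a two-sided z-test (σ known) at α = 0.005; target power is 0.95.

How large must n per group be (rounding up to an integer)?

n = 44 per group

Standardized effect: d = |μ_{diet 1} − μ_{diet 2}| / σ = |27.3 − 29.3| / 2.1 = 0.9524
For power 0.95 need Φ(δ − z_{0.0025}) = 0.95, so δ = z_{0.0025} + z_{0.05} = 2.807 + 1.645 = 4.452.
(The Φ(−δ − z_{α/2}) term is vanishingly small for δ > 0 and is dropped in the standard sample-size formula.)
δ = d·√(n/2) ⇒ n = 2(δ/d)² = 2 × (4.452 / 0.9524)² = 43.70.
Rounding up, n = 44 per group.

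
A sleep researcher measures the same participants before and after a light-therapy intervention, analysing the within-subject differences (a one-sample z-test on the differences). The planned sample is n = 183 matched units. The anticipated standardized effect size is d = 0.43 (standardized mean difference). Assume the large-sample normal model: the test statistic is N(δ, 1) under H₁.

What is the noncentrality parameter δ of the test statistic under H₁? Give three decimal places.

The noncentrality parameter scales effect size by the design's sample-size factor: δ = d·√n = 0.43 × √183 = 5.8169

δ ≈ 5.817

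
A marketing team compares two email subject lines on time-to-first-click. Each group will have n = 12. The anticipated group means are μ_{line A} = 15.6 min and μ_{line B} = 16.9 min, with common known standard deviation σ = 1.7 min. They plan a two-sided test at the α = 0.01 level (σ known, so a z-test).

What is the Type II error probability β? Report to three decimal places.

Standardized effect: d = |μ_{line A} − μ_{line B}| / σ = |15.6 − 16.9| / 1.7 = 0.7647
Noncentrality parameter: δ = d·√(n/2) = 0.7647 × √(12/2) = 1.8731
Critical value for a two-sided test at α = 0.01: z_{α/2} = 2.576.
Power = Φ(δ − 2.576) + Φ(−δ − 2.576) = Φ(-0.703) + Φ(-4.449) = 0.2411 + 0.0000 = 0.2411.
Type II error: β = 1 − power = 1 − 0.2411 = 0.7589.

β ≈ 0.759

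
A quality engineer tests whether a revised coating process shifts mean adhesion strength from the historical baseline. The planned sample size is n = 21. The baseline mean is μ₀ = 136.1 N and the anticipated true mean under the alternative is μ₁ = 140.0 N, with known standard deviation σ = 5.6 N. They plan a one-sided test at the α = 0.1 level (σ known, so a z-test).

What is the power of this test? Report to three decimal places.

Power ≈ 0.972

Standardized effect: d = |μ₁ − μ₀| / σ = |140.0 − 136.1| / 5.6 = 0.6964
Noncentrality parameter: δ = d·√n = 0.6964 × √21 = 3.1914
One-sided α = 0.1 → critical value z_{0.1} = 1.282.
Power = P(Z > 1.282 − δ) = Φ(1.910) = 0.9719.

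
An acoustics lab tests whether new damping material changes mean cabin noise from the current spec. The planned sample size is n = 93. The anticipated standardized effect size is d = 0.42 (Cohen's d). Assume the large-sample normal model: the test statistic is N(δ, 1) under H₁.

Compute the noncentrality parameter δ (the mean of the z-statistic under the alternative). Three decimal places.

The noncentrality parameter scales effect size by the design's sample-size factor: δ = d·√n = 0.42 × √93 = 4.0503

δ ≈ 4.050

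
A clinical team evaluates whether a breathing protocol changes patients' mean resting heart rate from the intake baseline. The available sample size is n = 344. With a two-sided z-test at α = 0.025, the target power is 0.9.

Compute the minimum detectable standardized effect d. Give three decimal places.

d ≈ 0.190

Need Φ(δ − 2.241) = 0.9, so δ = 2.241 + 1.282 = 3.523.
(The second rejection-region term Φ(−δ − z_{α/2}) is negligible and dropped.)
δ = d·√n ⇒ d = δ/√n = 3.523/√344 = 0.1899.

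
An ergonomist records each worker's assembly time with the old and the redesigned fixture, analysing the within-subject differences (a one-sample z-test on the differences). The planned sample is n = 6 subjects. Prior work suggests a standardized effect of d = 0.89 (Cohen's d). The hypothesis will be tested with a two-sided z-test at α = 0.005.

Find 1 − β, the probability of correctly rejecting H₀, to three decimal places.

Noncentrality parameter: δ = d·√n = 0.89 × √6 = 2.1800
Two-sided α = 0.005 → critical value z_{0.0025} = 2.807.
Power = Φ(δ − 2.807) + Φ(−δ − 2.807) = Φ(-0.627) + Φ(-4.987) = 0.2653 + 0.0000 = 0.2653.

Power ≈ 0.265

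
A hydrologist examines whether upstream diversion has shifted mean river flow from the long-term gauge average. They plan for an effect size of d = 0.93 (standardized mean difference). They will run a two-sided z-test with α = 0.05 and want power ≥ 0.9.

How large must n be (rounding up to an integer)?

n = 13

For power 0.9 need Φ(δ − z_{0.025}) = 0.9, so δ = z_{0.025} + z_{0.10} = 1.960 + 1.282 = 3.242.
(The Φ(−δ − z_{α/2}) term is vanishingly small for δ > 0 and is dropped in the standard sample-size formula.)
δ = d·√n ⇒ n = (δ/d)² = (3.242 / 0.93)² = 12.15.
Rounding up, n = 13.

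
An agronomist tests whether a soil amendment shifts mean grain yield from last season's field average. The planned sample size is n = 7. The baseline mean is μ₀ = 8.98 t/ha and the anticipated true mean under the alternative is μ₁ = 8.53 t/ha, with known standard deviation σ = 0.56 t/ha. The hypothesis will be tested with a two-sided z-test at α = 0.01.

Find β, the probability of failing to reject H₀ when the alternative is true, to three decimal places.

Standardized effect: d = |μ₁ − μ₀| / σ = |8.53 − 8.98| / 0.56 = 0.8036
Noncentrality parameter: λ = d·√n = 0.8036 × √7 = 2.1261
Two-sided α = 0.01 → critical value z_{0.005} = 2.576.
Power = Φ(λ − 2.576) + Φ(−λ − 2.576) = Φ(-0.450) + Φ(-4.702) = 0.3264 + 0.0000 = 0.3264.
Type II error: β = 1 − power = 1 − 0.3264 = 0.6736.

β ≈ 0.674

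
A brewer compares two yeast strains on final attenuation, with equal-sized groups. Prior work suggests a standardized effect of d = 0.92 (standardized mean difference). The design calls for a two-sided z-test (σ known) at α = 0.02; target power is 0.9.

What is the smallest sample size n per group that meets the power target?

n = 31 per group

Set Φ(δ − 2.326) = 0.9; then δ − 2.326 = Φ⁻¹(0.9) = 1.282, giving δ = 3.608.
(Ignoring the negligible lower-tail rejection probability gives the usual closed-form inversion.)
δ = d·√(n/2) ⇒ n = 2(δ/d)² = 2 × (3.608 / 0.92)² = 30.76.
Rounding up, n = 31 per group.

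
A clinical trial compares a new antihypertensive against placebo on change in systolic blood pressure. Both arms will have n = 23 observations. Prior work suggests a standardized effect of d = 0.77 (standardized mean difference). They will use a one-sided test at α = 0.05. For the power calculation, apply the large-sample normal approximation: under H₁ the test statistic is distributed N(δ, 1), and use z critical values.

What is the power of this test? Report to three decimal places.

Power ≈ 0.833

Noncentrality parameter: δ = d·√(n/2) = 0.77 × √(23/2) = 2.6112
Critical value for a one-sided test at α = 0.05: z_α = 1.645.
Power = Φ(δ − 1.645) = Φ(0.966) = 0.8331.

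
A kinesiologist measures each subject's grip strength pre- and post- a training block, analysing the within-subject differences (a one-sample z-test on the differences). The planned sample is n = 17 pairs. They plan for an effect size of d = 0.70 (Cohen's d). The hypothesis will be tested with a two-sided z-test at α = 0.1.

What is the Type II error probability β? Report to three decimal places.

β ≈ 0.107

Noncentrality parameter: δ = d·√n = 0.70 × √17 = 2.8862
Two-sided α = 0.1 → critical value z_{0.05} = 1.645.
Power = Φ(δ − 1.645) + Φ(−δ − 1.645) = Φ(1.241) + Φ(-4.531) = 0.8928 + 0.0000 = 0.8928.
Type II error: β = 1 − power = 1 − 0.8928 = 0.1072.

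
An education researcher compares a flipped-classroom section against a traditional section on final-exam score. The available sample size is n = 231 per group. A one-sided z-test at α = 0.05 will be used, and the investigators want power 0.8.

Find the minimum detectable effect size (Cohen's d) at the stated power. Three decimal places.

Required noncentrality: δ = z_{0.05} + z_{0.20} = 1.645 + 0.842 = 2.486.
δ = d·√(n/2) ⇒ d = δ/√(n/2) = 2.486/√(231/2) = 0.2314.

d ≈ 0.231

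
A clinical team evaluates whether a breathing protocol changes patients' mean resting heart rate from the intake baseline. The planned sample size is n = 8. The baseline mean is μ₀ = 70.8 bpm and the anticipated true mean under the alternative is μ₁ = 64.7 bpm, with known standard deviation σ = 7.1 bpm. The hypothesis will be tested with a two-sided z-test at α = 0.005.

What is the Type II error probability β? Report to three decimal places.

Standardized effect: d = |μ₁ − μ₀| / σ = |64.7 − 70.8| / 7.1 = 0.8592
Noncentrality parameter: δ = d·√n = 0.8592 × √8 = 2.4301
Two-sided α = 0.005 → critical value z_{0.0025} = 2.807.
Power = Φ(δ − 2.807) + Φ(−δ − 2.807) = Φ(-0.377) + Φ(-5.237) = 0.3531 + 0.0000 = 0.3531.
Type II error: β = 1 − power = 1 − 0.3531 = 0.6469.

β ≈ 0.647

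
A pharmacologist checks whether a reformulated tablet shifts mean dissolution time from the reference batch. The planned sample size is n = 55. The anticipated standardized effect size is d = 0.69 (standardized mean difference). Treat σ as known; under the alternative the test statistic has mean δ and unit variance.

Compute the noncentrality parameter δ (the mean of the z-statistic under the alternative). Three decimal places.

δ ≈ 5.117

The noncentrality parameter scales effect size by the design's sample-size factor: δ = d·√n = 0.69 × √55 = 5.1172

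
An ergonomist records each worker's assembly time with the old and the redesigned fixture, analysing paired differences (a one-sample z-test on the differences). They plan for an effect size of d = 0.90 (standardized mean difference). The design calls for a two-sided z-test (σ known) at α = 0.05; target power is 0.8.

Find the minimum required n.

Set Φ(δ − 1.960) = 0.8; then δ − 1.960 = Φ⁻¹(0.8) = 0.842, giving δ = 2.802.
(The Φ(−δ − z_{α/2}) term is vanishingly small for δ > 0 and is dropped in the standard sample-size formula.)
δ = d·√n ⇒ n = (δ/d)² = (2.802 / 0.90)² = 9.69.
Rounding up, n = 10.

n = 10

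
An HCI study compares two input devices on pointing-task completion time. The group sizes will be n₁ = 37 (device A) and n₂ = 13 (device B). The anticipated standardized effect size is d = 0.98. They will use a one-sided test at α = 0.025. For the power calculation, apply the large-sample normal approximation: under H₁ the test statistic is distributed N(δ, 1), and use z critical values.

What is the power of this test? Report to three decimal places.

Noncentrality parameter: δ = d / √(1/n₁ + 1/n₂) = 0.98 / √(1/37 + 1/13) = 3.0396
One-sided α = 0.025 → critical value z_{0.025} = 1.960.
Power = Φ(δ − 1.960) = Φ(1.080) = 0.8598.

Power ≈ 0.860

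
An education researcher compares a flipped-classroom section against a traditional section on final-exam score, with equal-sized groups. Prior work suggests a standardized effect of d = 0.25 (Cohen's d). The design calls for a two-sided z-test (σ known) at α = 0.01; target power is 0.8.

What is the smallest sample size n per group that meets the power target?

Set Φ(δ − 2.576) = 0.8; then δ − 2.576 = Φ⁻¹(0.8) = 0.842, giving δ = 3.417.
(The Φ(−δ − z_{α/2}) term is vanishingly small for δ > 0 and is dropped in the standard sample-size formula.)
δ = d·√(n/2) ⇒ n = 2(δ/d)² = 2 × (3.417 / 0.25)² = 373.73.
Round up to the next whole unit.

n = 374 per group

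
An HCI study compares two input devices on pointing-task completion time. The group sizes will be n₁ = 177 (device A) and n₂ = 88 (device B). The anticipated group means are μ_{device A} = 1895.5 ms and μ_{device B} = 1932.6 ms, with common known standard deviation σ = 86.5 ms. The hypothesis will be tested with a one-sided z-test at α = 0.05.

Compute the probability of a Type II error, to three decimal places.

Standardized effect: d = |μ_{device A} − μ_{device B}| / σ = |1895.5 − 1932.6| / 86.5 = 0.4289
Noncentrality parameter: δ = d / √(1/n₁ + 1/n₂) = 0.4289 / √(1/177 + 1/88) = 3.2882
One-sided α = 0.05 → critical value z_{0.05} = 1.645.
Power = Φ(δ − 1.645) = Φ(1.643) = 0.9498.
Type II error: β = 1 − power = 1 − 0.9498 = 0.0502.

β ≈ 0.050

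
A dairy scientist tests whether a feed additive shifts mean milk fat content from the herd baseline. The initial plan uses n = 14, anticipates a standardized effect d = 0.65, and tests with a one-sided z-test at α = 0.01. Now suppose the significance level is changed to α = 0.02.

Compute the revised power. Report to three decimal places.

Power ≈ 0.647

δ = d·√n = 0.65 × √14 = 2.4321 (unchanged). New critical value: z_{0.02} = 2.054.
Revised power = Φ(δ − 2.054) = Φ(0.378) = 0.6474.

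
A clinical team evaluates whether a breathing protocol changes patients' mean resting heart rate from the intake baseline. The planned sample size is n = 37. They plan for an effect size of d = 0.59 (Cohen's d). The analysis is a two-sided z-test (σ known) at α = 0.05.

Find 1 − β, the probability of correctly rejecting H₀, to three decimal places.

Noncentrality parameter: δ = d·√n = 0.59 × √37 = 3.5888
Critical value for a two-sided test at α = 0.05: z_{α/2} = 1.960.
Power = Φ(δ − 1.960) + Φ(−δ − 1.960) = Φ(1.629) + Φ(-5.549) = 0.9483 + 0.0000 = 0.9483.

Power ≈ 0.948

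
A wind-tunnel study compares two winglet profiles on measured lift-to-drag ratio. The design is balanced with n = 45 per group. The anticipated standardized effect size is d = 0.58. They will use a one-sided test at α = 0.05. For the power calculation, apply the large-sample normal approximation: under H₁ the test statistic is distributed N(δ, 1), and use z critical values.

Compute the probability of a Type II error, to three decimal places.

β ≈ 0.134

Noncentrality parameter: δ = d·√(n/2) = 0.58 × √(45/2) = 2.7512
One-sided α = 0.05 → critical value z_{0.05} = 1.645.
Power = Φ(δ − 1.645) = Φ(1.106) = 0.8657.
Type II error: β = 1 − power = 1 − 0.8657 = 0.1343.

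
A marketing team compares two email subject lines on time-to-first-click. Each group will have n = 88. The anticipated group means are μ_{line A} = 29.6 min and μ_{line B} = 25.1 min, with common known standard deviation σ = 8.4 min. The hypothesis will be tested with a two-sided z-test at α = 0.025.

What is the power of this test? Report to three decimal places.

Standardized effect: d = |μ_{line A} − μ_{line B}| / σ = |29.6 − 25.1| / 8.4 = 0.5357
Noncentrality parameter: δ = d·√(n/2) = 0.5357 × √(88/2) = 3.5535
Critical value for a two-sided test at α = 0.025: z_{α/2} = 2.241.
Power = Φ(δ − 2.241) + Φ(−δ − 2.241) = Φ(1.312) + Φ(-5.795) = 0.9053 + 0.0000 = 0.9053.

Power ≈ 0.905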